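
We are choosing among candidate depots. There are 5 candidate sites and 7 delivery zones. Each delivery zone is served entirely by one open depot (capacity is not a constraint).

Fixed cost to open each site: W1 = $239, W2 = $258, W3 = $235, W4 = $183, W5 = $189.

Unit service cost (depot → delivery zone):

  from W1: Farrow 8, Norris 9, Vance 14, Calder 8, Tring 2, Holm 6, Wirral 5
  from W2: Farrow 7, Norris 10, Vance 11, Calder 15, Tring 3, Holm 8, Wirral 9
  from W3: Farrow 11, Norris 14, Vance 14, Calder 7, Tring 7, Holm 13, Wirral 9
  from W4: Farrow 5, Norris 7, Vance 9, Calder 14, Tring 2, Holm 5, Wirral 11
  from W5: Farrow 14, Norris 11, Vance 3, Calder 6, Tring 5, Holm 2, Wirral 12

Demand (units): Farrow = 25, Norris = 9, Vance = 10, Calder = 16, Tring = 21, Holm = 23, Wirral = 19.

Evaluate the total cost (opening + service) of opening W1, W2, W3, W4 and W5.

Total cost: 1601

Each delivery zone is assigned to its cheapest site among the open ones.
{W1, W2, W3, W4, W5}: Farrow→W4 5·25=125, Norris→W4 7·9=63, Vance→W5 3·10=30, Calder→W5 6·16=96, Tring→W1 2·21=42, Holm→W5 2·23=46, Wirral→W1 5·19=95. Service 497; fixed 1104; total 1601.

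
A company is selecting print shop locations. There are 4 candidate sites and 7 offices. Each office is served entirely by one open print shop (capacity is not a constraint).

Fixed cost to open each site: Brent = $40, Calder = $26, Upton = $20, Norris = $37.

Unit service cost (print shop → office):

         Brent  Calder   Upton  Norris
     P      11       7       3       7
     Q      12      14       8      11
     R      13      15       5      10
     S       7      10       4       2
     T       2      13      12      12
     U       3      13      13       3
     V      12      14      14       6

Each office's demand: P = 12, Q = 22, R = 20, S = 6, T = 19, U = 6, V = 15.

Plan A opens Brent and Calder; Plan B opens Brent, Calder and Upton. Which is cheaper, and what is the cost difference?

Plan A: {Brent, Calder}: P→Calder 7·12=84, Q→Brent 12·22=264, R→Brent 13·20=260, S→Brent 7·6=42, T→Brent 2·19=38, U→Brent 3·6=18, V→Brent 12·15=180. Service 886; fixed 66; total 952.
Plan B: {Brent, Calder, Upton}: P→Upton 3·12=36, Q→Upton 8·22=176, R→Upton 5·20=100, S→Upton 4·6=24, T→Brent 2·19=38, U→Brent 3·6=18, V→Brent 12·15=180. Service 572; fixed 86; total 658.
Difference: |952 − 658| = 294.

Plan B is cheaper by 294.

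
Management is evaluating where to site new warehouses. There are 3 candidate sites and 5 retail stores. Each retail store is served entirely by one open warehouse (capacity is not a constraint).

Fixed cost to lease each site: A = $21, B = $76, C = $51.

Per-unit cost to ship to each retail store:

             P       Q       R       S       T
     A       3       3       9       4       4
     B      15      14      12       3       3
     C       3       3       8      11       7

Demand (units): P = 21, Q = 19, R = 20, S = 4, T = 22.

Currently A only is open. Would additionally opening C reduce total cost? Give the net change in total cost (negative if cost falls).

Current service cost with {A}: 404.
Adding C: each retail store re-picks its cheapest; new service cost 384, saving 20.
Extra fixed cost: 51. Net change = 51 − 20 = 31.
(Totals: 425 → 456.)

No — net change +31 (cost rises by 31).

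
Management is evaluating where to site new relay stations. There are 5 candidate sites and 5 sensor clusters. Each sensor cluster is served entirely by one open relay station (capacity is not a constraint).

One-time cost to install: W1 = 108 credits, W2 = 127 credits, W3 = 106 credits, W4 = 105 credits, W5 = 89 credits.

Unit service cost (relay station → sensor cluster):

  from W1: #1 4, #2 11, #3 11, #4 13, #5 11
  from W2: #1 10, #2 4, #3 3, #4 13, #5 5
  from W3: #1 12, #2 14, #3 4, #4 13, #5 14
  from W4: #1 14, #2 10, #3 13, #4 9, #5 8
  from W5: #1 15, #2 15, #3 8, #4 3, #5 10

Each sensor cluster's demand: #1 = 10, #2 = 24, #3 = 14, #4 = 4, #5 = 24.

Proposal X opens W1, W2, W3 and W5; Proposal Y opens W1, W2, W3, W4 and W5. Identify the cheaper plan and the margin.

Proposal X: {W1, W2, W3, W5}: #1→W1 4·10=40, #2→W2 4·24=96, #3→W2 3·14=42, #4→W5 3·4=12, #5→W2 5·24=120. Service 310; fixed 430; total 740.
Proposal Y: {W1, W2, W3, W4, W5}: #1→W1 4·10=40, #2→W2 4·24=96, #3→W2 3·14=42, #4→W5 3·4=12, #5→W2 5·24=120. Service 310; fixed 535; total 845.
Difference: |740 − 845| = 105.

Proposal X is cheaper by 105.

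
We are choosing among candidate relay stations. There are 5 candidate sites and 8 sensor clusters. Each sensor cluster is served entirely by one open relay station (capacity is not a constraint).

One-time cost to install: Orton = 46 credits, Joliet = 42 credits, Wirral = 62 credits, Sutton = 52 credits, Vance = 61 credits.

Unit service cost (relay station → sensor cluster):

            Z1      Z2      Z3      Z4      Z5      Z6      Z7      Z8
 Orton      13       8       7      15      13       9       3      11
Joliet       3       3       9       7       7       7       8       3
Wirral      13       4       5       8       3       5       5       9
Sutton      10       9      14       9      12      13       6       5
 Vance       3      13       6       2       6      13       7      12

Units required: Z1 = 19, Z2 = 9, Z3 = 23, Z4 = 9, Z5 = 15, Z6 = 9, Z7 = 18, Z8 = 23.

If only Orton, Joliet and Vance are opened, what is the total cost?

Total cost: 665

Each sensor cluster is assigned to its cheapest site among the open ones.
{Orton, Joliet, Vance}: Z1→Joliet 3·19=57, Z2→Joliet 3·9=27, Z3→Vance 6·23=138, Z4→Vance 2·9=18, Z5→Vance 6·15=90, Z6→Joliet 7·9=63, Z7→Orton 3·18=54, Z8→Joliet 3·23=69. Service 516; fixed 149; total 665.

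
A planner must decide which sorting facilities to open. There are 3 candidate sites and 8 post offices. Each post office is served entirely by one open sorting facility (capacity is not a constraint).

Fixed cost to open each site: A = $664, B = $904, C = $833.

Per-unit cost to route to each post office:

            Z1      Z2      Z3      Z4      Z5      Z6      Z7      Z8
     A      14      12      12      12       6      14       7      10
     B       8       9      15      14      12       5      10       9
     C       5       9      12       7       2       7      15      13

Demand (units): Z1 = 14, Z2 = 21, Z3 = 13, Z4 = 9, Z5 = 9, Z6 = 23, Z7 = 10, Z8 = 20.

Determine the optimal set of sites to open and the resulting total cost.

For any fixed open set, each post office goes to its cheapest open site; total = fixed + service.
{C}: Z1→C 5·14=70, Z2→C 9·21=189, Z3→C 12·13=156, Z4→C 7·9=63, Z5→C 2·9=18, Z6→C 7·23=161, Z7→C 15·10=150, Z8→C 13·20=260. Service 1067; fixed 833; total 1900.
{A}: Z1→A 14·14=196, Z2→A 12·21=252, Z3→A 12·13=156, Z4→A 12·9=108, Z5→A 6·9=54, Z6→A 14·23=322, Z7→A 7·10=70, Z8→A 10·20=200. Service 1358; fixed 664; total 2022.
{B}: Z1→B 8·14=112, Z2→B 9·21=189, Z3→B 15·13=195, Z4→B 14·9=126, Z5→B 12·9=108, Z6→B 5·23=115, Z7→B 10·10=100, Z8→B 9·20=180. Service 1125; fixed 904; total 2029.
{A, B, C}: service 861 + fixed 2401 = 3262
(All 7 nonempty subsets were checked; C only is lowest.)

Open C only; minimum total cost 1900.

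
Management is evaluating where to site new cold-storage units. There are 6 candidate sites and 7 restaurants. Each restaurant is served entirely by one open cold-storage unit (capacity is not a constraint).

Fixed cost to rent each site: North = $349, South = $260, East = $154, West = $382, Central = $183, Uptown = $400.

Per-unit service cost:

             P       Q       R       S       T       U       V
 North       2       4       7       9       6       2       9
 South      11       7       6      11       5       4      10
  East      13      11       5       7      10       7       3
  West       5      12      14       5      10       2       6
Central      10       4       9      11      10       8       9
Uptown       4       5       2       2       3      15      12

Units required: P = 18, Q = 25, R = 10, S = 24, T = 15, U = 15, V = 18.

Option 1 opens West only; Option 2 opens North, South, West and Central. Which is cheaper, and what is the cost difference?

Option 1 is cheaper by 383.

Option 1: {West}: P→West 5·18=90, Q→West 12·25=300, R→West 14·10=140, S→West 5·24=120, T→West 10·15=150, U→West 2·15=30, V→West 6·18=108. Service 938; fixed 382; total 1320.
Option 2: {North, South, West, Central}: P→North 2·18=36, Q→North 4·25=100, R→South 6·10=60, S→West 5·24=120, T→South 5·15=75, U→North 2·15=30, V→West 6·18=108. Service 529; fixed 1174; total 1703.
Difference: |1320 − 1703| = 383.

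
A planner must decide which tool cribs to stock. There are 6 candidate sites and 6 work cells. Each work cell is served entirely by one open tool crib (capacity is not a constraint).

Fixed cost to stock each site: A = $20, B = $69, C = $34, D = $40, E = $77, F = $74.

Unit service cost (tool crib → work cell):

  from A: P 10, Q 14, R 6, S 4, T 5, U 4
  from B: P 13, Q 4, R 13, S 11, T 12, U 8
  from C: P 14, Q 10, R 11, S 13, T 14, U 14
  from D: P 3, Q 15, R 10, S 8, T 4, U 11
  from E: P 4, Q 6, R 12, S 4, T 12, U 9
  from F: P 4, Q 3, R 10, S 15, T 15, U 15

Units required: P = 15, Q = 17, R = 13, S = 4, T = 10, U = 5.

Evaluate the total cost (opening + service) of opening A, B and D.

Total cost: 396

Each work cell is assigned to its cheapest site among the open ones.
{A, B, D}: P→D 3·15=45, Q→B 4·17=68, R→A 6·13=78, S→A 4·4=16, T→D 4·10=40, U→A 4·5=20. Service 267; fixed 129; total 396.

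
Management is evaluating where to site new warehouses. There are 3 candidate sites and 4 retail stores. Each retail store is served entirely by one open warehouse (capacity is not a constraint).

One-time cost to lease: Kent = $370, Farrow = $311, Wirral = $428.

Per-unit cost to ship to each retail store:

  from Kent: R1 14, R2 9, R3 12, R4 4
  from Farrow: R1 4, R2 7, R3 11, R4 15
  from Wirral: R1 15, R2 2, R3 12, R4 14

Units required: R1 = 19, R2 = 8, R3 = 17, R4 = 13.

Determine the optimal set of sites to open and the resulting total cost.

For any fixed open set, each retail store goes to its cheapest open site; total = fixed + service.
{Farrow}: R1→Farrow 4·19=76, R2→Farrow 7·8=56, R3→Farrow 11·17=187, R4→Farrow 15·13=195. Service 514; fixed 311; total 825.
{Kent}: service 594 + fixed 370 = 964
{Kent, Farrow}: R1→Farrow 4·19=76, R2→Farrow 7·8=56, R3→Farrow 11·17=187, R4→Kent 4·13=52. Service 371; fixed 681; total 1052.
{Kent, Farrow, Wirral}: service 331 + fixed 1109 = 1440
No other subset beats 825.

Open Farrow only; minimum total cost 825.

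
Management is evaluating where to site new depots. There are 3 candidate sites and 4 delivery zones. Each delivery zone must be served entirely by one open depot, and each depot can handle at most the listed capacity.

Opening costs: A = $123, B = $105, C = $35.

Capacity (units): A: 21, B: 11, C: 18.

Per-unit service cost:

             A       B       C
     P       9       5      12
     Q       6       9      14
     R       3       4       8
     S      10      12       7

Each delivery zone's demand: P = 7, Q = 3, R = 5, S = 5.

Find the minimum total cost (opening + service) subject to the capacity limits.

Open {A}: P→A 9·7=63, Q→A 6·3=18, R→A 3·5=15, S→A 10·5=50.
Loads: A carries 20/21. Service 146; fixed 123; total 269.
Next best feasible plan costs 277.

Minimum total cost: 269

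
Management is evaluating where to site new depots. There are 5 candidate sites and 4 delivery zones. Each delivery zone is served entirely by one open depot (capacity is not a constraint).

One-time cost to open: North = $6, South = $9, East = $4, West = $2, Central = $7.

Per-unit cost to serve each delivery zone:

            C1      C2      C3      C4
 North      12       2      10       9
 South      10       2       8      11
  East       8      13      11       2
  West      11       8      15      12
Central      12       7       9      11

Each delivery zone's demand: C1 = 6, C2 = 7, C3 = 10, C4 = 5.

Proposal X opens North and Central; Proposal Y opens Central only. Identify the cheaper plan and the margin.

Proposal X is cheaper by 39.

Proposal X: {North, Central}: C1→North 12·6=72, C2→North 2·7=14, C3→Central 9·10=90, C4→North 9·5=45. Service 221; fixed 13; total 234.
Proposal Y: {Central}: C1→Central 12·6=72, C2→Central 7·7=49, C3→Central 9·10=90, C4→Central 11·5=55. Service 266; fixed 7; total 273.
Difference: |234 − 273| = 39.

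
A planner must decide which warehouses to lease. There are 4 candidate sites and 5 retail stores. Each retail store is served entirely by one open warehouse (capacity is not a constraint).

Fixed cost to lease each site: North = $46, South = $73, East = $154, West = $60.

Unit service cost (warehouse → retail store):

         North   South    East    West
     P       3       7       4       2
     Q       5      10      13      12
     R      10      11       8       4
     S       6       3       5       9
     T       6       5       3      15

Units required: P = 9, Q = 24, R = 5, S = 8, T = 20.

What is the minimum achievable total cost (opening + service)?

For any fixed open set, each retail store goes to its cheapest open site; total = fixed + service.
{North}: P→North 3·9=27, Q→North 5·24=120, R→North 10·5=50, S→North 6·8=48, T→North 6·20=120. Service 365; fixed 46; total 411.
{North, West}: service 326 + fixed 106 = 432
{North, South}: P→North 3·9=27, Q→North 5·24=120, R→North 10·5=50, S→South 3·8=24, T→South 5·20=100. Service 321; fixed 119; total 440.
{North, South, East, West}: service 242 + fixed 333 = 575
(All 15 nonempty subsets were checked; North only is lowest.)

Minimum total cost: 411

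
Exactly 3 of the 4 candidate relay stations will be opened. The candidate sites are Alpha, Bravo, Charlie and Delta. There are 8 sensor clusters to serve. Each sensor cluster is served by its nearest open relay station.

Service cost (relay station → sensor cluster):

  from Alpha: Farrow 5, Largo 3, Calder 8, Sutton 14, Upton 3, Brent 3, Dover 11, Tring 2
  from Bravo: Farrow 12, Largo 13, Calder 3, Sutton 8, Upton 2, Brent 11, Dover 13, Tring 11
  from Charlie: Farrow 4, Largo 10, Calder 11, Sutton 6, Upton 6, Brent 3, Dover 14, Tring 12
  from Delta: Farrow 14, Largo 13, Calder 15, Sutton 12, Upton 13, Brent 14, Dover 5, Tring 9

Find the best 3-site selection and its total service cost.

Choose Alpha, Bravo and Delta; total service cost 31.

With exactly 3 open, each sensor cluster uses its cheapest among the chosen.
{Alpha, Bravo, Delta}: Farrow→Alpha 5, Largo→Alpha 3, Calder→Bravo 3, Sutton→Bravo 8, Upton→Bravo 2, Brent→Alpha 3, Dover→Delta 5, Tring→Alpha 2. Service cost 31.
{Alpha, Bravo, Charlie}: service cost 34
{Alpha, Charlie, Delta}: service cost 34
Among all 4 size-3 choices, {Alpha, Bravo, Delta} is lowest.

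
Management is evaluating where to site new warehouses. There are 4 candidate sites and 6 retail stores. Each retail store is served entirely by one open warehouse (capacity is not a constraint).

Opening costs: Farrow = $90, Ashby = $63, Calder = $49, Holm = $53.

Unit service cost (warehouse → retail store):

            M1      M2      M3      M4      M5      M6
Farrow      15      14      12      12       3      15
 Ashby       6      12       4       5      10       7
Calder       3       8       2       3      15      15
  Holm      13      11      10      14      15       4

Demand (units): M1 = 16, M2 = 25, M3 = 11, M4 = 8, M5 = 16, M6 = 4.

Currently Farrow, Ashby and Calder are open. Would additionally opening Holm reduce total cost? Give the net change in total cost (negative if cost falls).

No — net change +41 (cost rises by 41).

Current service cost with {Farrow, Ashby, Calder}: 370.
Adding Holm: each retail store re-picks its cheapest; new service cost 358, saving 12.
Extra fixed cost: 53. Net change = 53 − 12 = 41.
(Totals: 572 → 613.)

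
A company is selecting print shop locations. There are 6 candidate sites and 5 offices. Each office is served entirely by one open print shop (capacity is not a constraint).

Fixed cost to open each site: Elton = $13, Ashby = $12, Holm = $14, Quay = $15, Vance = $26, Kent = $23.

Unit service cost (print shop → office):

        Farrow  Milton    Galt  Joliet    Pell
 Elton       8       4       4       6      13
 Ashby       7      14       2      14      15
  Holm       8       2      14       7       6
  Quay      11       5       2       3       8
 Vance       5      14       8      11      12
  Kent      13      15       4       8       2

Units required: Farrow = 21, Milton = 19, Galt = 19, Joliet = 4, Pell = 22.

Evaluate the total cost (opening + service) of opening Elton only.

Each office is assigned to its cheapest site among the open ones.
{Elton}: Farrow→Elton 8·21=168, Milton→Elton 4·19=76, Galt→Elton 4·19=76, Joliet→Elton 6·4=24, Pell→Elton 13·22=286. Service 630; fixed 13; total 643.

Total cost: 643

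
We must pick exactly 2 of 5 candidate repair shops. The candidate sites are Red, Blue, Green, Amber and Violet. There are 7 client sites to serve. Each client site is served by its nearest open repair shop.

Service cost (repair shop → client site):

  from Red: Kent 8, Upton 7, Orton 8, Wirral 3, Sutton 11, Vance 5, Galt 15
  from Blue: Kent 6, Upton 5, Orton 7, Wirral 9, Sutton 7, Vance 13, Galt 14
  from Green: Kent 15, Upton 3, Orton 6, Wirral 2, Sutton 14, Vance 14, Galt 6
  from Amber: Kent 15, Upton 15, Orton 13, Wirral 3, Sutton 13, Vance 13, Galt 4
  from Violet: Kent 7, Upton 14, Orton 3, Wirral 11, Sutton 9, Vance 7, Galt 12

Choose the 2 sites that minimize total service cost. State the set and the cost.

With exactly 2 open, each client site uses its cheapest among the chosen.
{Green, Violet}: Kent→Violet 7, Upton→Green 3, Orton→Violet 3, Wirral→Green 2, Sutton→Violet 9, Vance→Violet 7, Galt→Green 6. Service cost 37.
{Red, Green}: service cost 41
{Blue, Green}: service cost 43
Among all 10 size-2 choices, {Green, Violet} is lowest.

Choose Green and Violet; total service cost 37.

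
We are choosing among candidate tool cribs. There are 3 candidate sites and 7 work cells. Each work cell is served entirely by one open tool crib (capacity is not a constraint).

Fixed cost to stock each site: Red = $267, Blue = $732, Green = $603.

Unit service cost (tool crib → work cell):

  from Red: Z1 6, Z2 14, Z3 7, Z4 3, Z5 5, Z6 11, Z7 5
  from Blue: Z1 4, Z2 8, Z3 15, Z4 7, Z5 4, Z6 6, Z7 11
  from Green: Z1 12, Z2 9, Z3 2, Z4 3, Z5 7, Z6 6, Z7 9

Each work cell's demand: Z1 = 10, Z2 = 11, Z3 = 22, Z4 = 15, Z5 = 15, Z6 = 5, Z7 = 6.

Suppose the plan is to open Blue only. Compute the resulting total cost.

Total cost: 1451

Each work cell is assigned to its cheapest site among the open ones.
{Blue}: Z1→Blue 4·10=40, Z2→Blue 8·11=88, Z3→Blue 15·22=330, Z4→Blue 7·15=105, Z5→Blue 4·15=60, Z6→Blue 6·5=30, Z7→Blue 11·6=66. Service 719; fixed 732; total 1451.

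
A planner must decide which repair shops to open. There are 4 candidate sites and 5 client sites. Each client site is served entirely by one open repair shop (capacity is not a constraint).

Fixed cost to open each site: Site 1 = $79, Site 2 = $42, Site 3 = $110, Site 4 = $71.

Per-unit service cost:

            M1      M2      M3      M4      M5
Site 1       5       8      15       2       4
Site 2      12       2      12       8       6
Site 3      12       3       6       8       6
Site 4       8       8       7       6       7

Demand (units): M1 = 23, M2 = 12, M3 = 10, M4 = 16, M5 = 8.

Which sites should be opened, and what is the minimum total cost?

For any fixed open set, each client site goes to its cheapest open site; total = fixed + service.
{Site 1, Site 2}: M1→Site 1 5·23=115, M2→Site 2 2·12=24, M3→Site 2 12·10=120, M4→Site 1 2·16=32, M5→Site 1 4·8=32. Service 323; fixed 121; total 444.
{Site 1, Site 3}: service 275 + fixed 189 = 464
{Site 1, Site 2, Site 4}: service 273 + fixed 192 = 465
{Site 1, Site 2, Site 3, Site 4}: service 263 + fixed 302 = 565
(All 15 nonempty subsets were checked; Site 1 and Site 2 is lowest.)

Open Site 1 and Site 2; minimum total cost 444.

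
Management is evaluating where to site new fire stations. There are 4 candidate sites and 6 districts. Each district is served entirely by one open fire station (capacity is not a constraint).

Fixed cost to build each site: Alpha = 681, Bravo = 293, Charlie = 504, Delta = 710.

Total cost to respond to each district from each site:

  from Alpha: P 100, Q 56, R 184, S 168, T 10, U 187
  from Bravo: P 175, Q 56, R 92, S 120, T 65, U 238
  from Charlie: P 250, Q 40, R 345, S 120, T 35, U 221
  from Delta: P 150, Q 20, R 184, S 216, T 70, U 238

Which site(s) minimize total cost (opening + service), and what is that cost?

For any fixed open set, each district goes to its cheapest open site; total = fixed + service.
{Bravo}: P→Bravo 175, Q→Bravo 56, R→Bravo 92, S→Bravo 120, T→Bravo 65, U→Bravo 238. Service 746; fixed 293; total 1039.
{Alpha}: service 705 + fixed 681 = 1386
{Bravo, Charlie}: service 683 + fixed 797 = 1480
{Alpha, Bravo, Charlie, Delta}: P→Alpha 100, Q→Delta 20, R→Bravo 92, S→Bravo 120, T→Alpha 10, U→Alpha 187. Service 529; fixed 2188; total 2717.
No other subset beats 1039.

Open Bravo only; minimum total cost 1039.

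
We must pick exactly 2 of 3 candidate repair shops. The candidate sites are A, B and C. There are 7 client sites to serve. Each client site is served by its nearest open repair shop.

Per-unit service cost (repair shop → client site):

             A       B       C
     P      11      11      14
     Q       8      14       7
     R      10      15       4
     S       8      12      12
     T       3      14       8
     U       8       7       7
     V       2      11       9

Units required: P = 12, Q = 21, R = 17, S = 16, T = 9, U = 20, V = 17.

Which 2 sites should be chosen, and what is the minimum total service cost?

Choose A and C; total service cost 676.

With exactly 2 open, each client site uses its cheapest among the chosen.
{A, C}: P→A 11·12=132, Q→C 7·21=147, R→C 4·17=68, S→A 8·16=128, T→A 3·9=27, U→C 7·20=140, V→A 2·17=34. Service cost 676.
{A, B}: service cost 799
{B, C}: service cost 904
Among all 3 size-2 choices, {A, C} is lowest.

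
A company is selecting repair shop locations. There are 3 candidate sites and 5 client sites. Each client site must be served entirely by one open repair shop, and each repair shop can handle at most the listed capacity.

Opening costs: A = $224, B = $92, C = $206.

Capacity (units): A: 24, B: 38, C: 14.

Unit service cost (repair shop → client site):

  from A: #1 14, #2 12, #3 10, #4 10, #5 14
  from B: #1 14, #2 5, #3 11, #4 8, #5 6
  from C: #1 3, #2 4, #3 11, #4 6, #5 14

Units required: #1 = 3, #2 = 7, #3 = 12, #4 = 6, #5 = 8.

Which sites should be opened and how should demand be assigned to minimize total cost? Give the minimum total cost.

Open {B}: #1→B 14·3=42, #2→B 5·7=35, #3→B 11·12=132, #4→B 8·6=48, #5→B 6·8=48.
Loads: B carries 36/38. Service 305; fixed 92; total 397.
Next best feasible plan costs 558.

Minimum total cost: 397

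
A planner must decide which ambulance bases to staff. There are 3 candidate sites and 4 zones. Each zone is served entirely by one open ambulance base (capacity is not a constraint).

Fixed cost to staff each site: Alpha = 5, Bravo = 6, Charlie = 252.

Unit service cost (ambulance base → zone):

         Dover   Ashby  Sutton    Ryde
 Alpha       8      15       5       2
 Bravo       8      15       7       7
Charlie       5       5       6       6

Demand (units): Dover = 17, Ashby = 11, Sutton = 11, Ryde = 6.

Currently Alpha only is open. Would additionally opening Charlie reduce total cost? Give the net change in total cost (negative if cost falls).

No — net change +91 (cost rises by 91).

Current service cost with {Alpha}: 368.
Adding Charlie: each zone re-picks its cheapest; new service cost 207, saving 161.
Extra fixed cost: 252. Net change = 252 − 161 = 91.
(Totals: 373 → 464.)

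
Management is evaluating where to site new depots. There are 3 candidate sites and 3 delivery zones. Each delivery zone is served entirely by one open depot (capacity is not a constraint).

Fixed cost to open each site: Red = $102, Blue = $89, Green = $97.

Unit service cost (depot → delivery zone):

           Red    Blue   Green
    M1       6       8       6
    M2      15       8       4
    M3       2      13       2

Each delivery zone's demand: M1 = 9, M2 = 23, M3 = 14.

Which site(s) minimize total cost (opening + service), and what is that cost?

For any fixed open set, each delivery zone goes to its cheapest open site; total = fixed + service.
{Green}: M1→Green 6·9=54, M2→Green 4·23=92, M3→Green 2·14=28. Service 174; fixed 97; total 271.
{Blue, Green}: service 174 + fixed 186 = 360
{Red, Green}: M1→Red 6·9=54, M2→Green 4·23=92, M3→Red 2·14=28. Service 174; fixed 199; total 373.
{Red, Blue, Green}: service 174 + fixed 288 = 462
No other subset beats 271.

Open Green only; minimum total cost 271.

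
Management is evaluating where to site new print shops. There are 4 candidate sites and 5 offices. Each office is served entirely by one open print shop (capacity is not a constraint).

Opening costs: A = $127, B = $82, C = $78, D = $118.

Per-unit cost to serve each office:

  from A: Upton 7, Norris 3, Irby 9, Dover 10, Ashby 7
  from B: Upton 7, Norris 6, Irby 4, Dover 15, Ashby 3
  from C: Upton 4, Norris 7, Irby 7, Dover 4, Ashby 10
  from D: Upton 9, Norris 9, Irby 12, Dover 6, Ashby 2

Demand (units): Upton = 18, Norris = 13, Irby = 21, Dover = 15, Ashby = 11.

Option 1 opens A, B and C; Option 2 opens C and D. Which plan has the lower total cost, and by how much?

Option 1: {A, B, C}: Upton→C 4·18=72, Norris→A 3·13=39, Irby→B 4·21=84, Dover→C 4·15=60, Ashby→B 3·11=33. Service 288; fixed 287; total 575.
Option 2: {C, D}: Upton→C 4·18=72, Norris→C 7·13=91, Irby→C 7·21=147, Dover→C 4·15=60, Ashby→D 2·11=22. Service 392; fixed 196; total 588.
Difference: |575 − 588| = 13.

Option 1 is cheaper by 13.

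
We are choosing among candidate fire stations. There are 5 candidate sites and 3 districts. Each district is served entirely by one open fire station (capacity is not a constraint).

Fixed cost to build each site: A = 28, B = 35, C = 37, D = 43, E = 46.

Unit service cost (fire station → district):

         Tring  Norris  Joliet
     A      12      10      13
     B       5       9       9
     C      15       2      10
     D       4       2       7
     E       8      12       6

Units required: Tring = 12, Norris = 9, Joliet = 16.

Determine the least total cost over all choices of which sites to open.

Minimum total cost: 221

For any fixed open set, each district goes to its cheapest open site; total = fixed + service.
{D}: Tring→D 4·12=48, Norris→D 2·9=18, Joliet→D 7·16=112. Service 178; fixed 43; total 221.
{A, D}: Tring→D 4·12=48, Norris→D 2·9=18, Joliet→D 7·16=112. Service 178; fixed 71; total 249.
{D, E}: Tring→D 4·12=48, Norris→D 2·9=18, Joliet→E 6·16=96. Service 162; fixed 89; total 251.
{A, B, C, D, E}: service 162 + fixed 189 = 351
No other subset beats 221.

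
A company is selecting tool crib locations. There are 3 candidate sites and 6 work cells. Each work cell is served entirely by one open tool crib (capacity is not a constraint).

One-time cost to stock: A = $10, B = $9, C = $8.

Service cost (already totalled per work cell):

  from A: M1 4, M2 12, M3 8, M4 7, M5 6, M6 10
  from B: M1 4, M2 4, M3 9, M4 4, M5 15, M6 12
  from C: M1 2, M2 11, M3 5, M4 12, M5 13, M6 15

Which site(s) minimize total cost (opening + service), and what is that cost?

Open A and B; minimum total cost 55.

For any fixed open set, each work cell goes to its cheapest open site; total = fixed + service.
{A, B}: M1→A 4, M2→B 4, M3→A 8, M4→B 4, M5→A 6, M6→A 10. Service 36; fixed 19; total 55.
{A}: M1→A 4, M2→A 12, M3→A 8, M4→A 7, M5→A 6, M6→A 10. Service 47; fixed 10; total 57.
{B}: service 48 + fixed 9 = 57
{A, B, C}: M1→C 2, M2→B 4, M3→C 5, M4→B 4, M5→A 6, M6→A 10. Service 31; fixed 27; total 58.
No other subset beats 55.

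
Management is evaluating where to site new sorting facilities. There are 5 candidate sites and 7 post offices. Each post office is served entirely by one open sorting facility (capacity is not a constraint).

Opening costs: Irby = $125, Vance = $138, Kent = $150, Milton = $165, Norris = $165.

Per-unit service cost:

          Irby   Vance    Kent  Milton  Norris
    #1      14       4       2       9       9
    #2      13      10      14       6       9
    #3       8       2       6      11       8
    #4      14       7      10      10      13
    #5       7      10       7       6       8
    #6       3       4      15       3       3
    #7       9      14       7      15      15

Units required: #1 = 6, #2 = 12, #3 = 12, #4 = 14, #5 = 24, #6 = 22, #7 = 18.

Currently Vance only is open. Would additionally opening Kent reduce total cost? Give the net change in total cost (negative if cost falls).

Current service cost with {Vance}: 846.
Adding Kent: each post office re-picks its cheapest; new service cost 636, saving 210.
Extra fixed cost: 150. Net change = 150 − 210 = -60.
(Totals: 984 → 924.)

Yes — net change −60 (cost falls by 60).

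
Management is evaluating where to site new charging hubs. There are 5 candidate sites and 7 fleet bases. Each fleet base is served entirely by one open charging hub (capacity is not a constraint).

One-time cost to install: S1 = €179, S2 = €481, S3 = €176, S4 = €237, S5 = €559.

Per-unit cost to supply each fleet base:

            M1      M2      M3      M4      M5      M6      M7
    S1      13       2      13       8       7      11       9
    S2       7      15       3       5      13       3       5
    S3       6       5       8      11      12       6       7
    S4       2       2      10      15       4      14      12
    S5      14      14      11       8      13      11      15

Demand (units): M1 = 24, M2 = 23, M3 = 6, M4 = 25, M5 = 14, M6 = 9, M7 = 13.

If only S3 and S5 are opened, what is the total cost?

Each fleet base is assigned to its cheapest site among the open ones.
{S3, S5}: M1→S3 6·24=144, M2→S3 5·23=115, M3→S3 8·6=48, M4→S5 8·25=200, M5→S3 12·14=168, M6→S3 6·9=54, M7→S3 7·13=91. Service 820; fixed 735; total 1555.

Total cost: 1555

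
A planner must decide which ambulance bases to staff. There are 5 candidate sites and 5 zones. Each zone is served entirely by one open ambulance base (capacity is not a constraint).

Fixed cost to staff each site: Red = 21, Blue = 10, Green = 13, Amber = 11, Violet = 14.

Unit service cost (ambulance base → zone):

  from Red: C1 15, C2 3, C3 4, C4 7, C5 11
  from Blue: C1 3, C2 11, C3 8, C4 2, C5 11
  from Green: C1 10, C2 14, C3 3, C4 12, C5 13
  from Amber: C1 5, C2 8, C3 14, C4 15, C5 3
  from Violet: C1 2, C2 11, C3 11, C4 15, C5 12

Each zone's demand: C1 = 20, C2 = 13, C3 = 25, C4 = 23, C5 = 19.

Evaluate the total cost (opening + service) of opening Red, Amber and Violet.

Total cost: 443

Each zone is assigned to its cheapest site among the open ones.
{Red, Amber, Violet}: C1→Violet 2·20=40, C2→Red 3·13=39, C3→Red 4·25=100, C4→Red 7·23=161, C5→Amber 3·19=57. Service 397; fixed 46; total 443.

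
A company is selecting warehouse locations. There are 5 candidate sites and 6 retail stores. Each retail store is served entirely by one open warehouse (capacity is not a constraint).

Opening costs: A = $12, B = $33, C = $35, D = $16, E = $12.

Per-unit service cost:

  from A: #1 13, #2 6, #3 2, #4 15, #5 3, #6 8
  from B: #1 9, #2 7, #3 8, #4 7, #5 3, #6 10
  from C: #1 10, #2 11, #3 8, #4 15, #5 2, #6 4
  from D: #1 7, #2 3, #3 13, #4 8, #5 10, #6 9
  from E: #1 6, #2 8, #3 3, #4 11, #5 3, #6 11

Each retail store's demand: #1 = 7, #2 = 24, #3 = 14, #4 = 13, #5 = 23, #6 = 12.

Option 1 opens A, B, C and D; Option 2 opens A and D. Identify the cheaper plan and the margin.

Option 1 is cheaper by 16.

Option 1: {A, B, C, D}: #1→D 7·7=49, #2→D 3·24=72, #3→A 2·14=28, #4→B 7·13=91, #5→C 2·23=46, #6→C 4·12=48. Service 334; fixed 96; total 430.
Option 2: {A, D}: #1→D 7·7=49, #2→D 3·24=72, #3→A 2·14=28, #4→D 8·13=104, #5→A 3·23=69, #6→A 8·12=96. Service 418; fixed 28; total 446.
Difference: |430 − 446| = 16.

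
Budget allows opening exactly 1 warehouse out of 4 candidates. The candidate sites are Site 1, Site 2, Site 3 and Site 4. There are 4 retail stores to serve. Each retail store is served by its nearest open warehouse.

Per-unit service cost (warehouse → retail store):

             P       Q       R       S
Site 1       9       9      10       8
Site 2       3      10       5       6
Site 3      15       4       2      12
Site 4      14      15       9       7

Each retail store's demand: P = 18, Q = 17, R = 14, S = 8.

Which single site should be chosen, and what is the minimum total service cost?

Choose Site 2 only; total service cost 342.

With exactly 1 open, each retail store uses its cheapest among the chosen.
{Site 2}: P→Site 2 3·18=54, Q→Site 2 10·17=170, R→Site 2 5·14=70, S→Site 2 6·8=48. Service cost 342.
{Site 3}: service cost 462
{Site 1}: service cost 519
Among all 4 size-1 choices, {Site 2} is lowest.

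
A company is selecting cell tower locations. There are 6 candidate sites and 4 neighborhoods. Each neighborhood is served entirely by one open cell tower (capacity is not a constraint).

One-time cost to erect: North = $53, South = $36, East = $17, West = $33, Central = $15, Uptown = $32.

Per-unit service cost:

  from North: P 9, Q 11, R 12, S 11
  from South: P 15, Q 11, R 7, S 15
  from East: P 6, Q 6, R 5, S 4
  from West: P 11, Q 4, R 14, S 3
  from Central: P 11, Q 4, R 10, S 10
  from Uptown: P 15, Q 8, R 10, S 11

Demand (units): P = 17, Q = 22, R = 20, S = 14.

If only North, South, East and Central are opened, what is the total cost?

Each neighborhood is assigned to its cheapest site among the open ones.
{North, South, East, Central}: P→East 6·17=102, Q→Central 4·22=88, R→East 5·20=100, S→East 4·14=56. Service 346; fixed 121; total 467.

Total cost: 467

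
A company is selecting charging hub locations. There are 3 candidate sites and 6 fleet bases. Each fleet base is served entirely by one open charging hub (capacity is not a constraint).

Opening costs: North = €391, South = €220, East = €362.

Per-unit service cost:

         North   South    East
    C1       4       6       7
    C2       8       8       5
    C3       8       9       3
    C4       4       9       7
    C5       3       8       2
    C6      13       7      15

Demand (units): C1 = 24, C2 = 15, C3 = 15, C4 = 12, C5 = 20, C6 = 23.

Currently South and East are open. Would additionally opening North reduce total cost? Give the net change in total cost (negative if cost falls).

No — net change +307 (cost rises by 307).

Current service cost with {South, East}: 549.
Adding North: each fleet base re-picks its cheapest; new service cost 465, saving 84.
Extra fixed cost: 391. Net change = 391 − 84 = 307.
(Totals: 1131 → 1438.)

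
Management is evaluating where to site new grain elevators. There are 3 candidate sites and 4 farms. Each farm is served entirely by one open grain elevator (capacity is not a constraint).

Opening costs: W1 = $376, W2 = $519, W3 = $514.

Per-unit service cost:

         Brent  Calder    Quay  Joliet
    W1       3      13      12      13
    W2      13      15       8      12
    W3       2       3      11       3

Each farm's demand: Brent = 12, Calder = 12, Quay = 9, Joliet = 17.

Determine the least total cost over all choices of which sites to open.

Minimum total cost: 724

For any fixed open set, each farm goes to its cheapest open site; total = fixed + service.
{W3}: Brent→W3 2·12=24, Calder→W3 3·12=36, Quay→W3 11·9=99, Joliet→W3 3·17=51. Service 210; fixed 514; total 724.
{W1}: service 521 + fixed 376 = 897
{W1, W3}: Brent→W3 2·12=24, Calder→W3 3·12=36, Quay→W3 11·9=99, Joliet→W3 3·17=51. Service 210; fixed 890; total 1100.
{W1, W2, W3}: Brent→W3 2·12=24, Calder→W3 3·12=36, Quay→W2 8·9=72, Joliet→W3 3·17=51. Service 183; fixed 1409; total 1592.
(All 7 nonempty subsets were checked; W3 only is lowest.)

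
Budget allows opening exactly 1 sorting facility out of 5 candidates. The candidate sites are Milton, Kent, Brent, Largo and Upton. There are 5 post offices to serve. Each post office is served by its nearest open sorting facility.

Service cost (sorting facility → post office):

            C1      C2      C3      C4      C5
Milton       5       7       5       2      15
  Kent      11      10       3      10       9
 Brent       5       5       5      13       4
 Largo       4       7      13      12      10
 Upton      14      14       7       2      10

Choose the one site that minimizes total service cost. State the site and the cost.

Choose Brent only; total service cost 32.

With exactly 1 open, each post office uses its cheapest among the chosen.
{Brent}: C1→Brent 5, C2→Brent 5, C3→Brent 5, C4→Brent 13, C5→Brent 4. Service cost 32.
{Milton}: service cost 34
{Kent}: service cost 43
Among all 5 size-1 choices, {Brent} is lowest.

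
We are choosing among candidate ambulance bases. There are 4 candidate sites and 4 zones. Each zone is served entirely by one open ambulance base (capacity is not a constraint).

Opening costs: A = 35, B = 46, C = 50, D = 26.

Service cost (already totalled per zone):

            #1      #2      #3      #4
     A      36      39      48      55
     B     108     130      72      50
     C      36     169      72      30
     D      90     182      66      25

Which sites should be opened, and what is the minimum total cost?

For any fixed open set, each zone goes to its cheapest open site; total = fixed + service.
{A, D}: #1→A 36, #2→A 39, #3→A 48, #4→D 25. Service 148; fixed 61; total 209.
{A}: service 178 + fixed 35 = 213
{A, C}: service 153 + fixed 85 = 238
{A, B, C, D}: #1→A 36, #2→A 39, #3→A 48, #4→D 25. Service 148; fixed 157; total 305.
(All 15 nonempty subsets were checked; A and D is lowest.)

Open A and D; minimum total cost 209.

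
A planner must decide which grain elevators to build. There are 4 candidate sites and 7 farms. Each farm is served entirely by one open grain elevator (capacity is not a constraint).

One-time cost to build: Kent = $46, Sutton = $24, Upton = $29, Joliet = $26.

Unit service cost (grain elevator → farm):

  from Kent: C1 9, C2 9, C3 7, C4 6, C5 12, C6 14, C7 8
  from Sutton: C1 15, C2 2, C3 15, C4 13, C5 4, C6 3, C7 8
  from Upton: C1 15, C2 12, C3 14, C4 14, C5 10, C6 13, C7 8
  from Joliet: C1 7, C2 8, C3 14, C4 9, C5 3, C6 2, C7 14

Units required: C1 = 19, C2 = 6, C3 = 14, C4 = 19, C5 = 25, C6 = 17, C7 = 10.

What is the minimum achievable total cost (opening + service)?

For any fixed open set, each farm goes to its cheapest open site; total = fixed + service.
{Kent, Sutton, Joliet}: C1→Joliet 7·19=133, C2→Sutton 2·6=12, C3→Kent 7·14=98, C4→Kent 6·19=114, C5→Joliet 3·25=75, C6→Joliet 2·17=34, C7→Kent 8·10=80. Service 546; fixed 96; total 642.
{Kent, Joliet}: service 582 + fixed 72 = 654
{Kent, Sutton, Upton, Joliet}: C1→Joliet 7·19=133, C2→Sutton 2·6=12, C3→Kent 7·14=98, C4→Kent 6·19=114, C5→Joliet 3·25=75, C6→Joliet 2·17=34, C7→Kent 8·10=80. Service 546; fixed 125; total 671.
{Sutton}: service 985 + fixed 24 = 1009
No other subset beats 642.

Minimum total cost: 642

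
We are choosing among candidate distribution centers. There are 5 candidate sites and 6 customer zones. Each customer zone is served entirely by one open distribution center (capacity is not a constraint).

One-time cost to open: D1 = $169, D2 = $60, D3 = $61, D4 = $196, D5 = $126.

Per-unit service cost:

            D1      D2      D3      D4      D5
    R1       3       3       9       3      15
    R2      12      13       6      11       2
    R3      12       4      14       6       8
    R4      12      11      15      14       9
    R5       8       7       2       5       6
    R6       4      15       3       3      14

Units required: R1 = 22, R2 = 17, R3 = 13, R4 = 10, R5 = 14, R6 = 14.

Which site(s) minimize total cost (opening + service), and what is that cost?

For any fixed open set, each customer zone goes to its cheapest open site; total = fixed + service.
{D2, D3}: R1→D2 3·22=66, R2→D3 6·17=102, R3→D2 4·13=52, R4→D2 11·10=110, R5→D3 2·14=28, R6→D3 3·14=42. Service 400; fixed 121; total 521.
{D2, D3, D5}: R1→D2 3·22=66, R2→D5 2·17=34, R3→D2 4·13=52, R4→D5 9·10=90, R5→D3 2·14=28, R6→D3 3·14=42. Service 312; fixed 247; total 559.
{D3, D5}: service 496 + fixed 187 = 683
{D1, D2, D3, D4, D5}: R1→D1 3·22=66, R2→D5 2·17=34, R3→D2 4·13=52, R4→D5 9·10=90, R5→D3 2·14=28, R6→D3 3·14=42. Service 312; fixed 612; total 924.
No other subset beats 521.

Open D2 and D3; minimum total cost 521.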